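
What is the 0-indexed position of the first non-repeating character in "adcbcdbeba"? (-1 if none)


Input: adcbcdbeba
Character frequencies:
  'a': 2
  'b': 3
  'c': 2
  'd': 2
  'e': 1
Scanning left to right for freq == 1:
  Position 0 ('a'): freq=2, skip
  Position 1 ('d'): freq=2, skip
  Position 2 ('c'): freq=2, skip
  Position 3 ('b'): freq=3, skip
  Position 4 ('c'): freq=2, skip
  Position 5 ('d'): freq=2, skip
  Position 6 ('b'): freq=3, skip
  Position 7 ('e'): unique! => answer = 7

7


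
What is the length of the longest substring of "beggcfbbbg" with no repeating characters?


Input: "beggcfbbbg"
Sliding window (track last position of each char):
  Position 0 ('b'): window [0,0] length 1 -- new best
  Position 1 ('e'): window [0,1] length 2 -- new best
  Position 2 ('g'): window [0,2] length 3 -- new best
  Position 3 ('g'): repeat (last at 2), move window start to 3
  Position 3 ('g'): window [3,3] length 1
  Position 4 ('c'): window [3,4] length 2
  Position 5 ('f'): window [3,5] length 3
  Position 6 ('b'): window [3,6] length 4 -- new best
  Position 7 ('b'): repeat (last at 6), move window start to 7
  Position 7 ('b'): window [7,7] length 1
  Position 8 ('b'): repeat (last at 7), move window start to 8
  Position 8 ('b'): window [8,8] length 1
  Position 9 ('g'): window [8,9] length 2
Longest substring with no repeats: "gcfb" with length 4

4


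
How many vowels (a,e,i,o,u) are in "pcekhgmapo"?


Input: pcekhgmapo
Checking each character:
  'p' at position 0: consonant
  'c' at position 1: consonant
  'e' at position 2: vowel (running total: 1)
  'k' at position 3: consonant
  'h' at position 4: consonant
  'g' at position 5: consonant
  'm' at position 6: consonant
  'a' at position 7: vowel (running total: 2)
  'p' at position 8: consonant
  'o' at position 9: vowel (running total: 3)
Total vowels: 3

3


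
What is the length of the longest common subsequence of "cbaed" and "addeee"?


LCS of "cbaed" and "addeee"
DP table:
           a    d    d    e    e    e
      0    0    0    0    0    0    0
  c   0    0    0    0    0    0    0
  b   0    0    0    0    0    0    0
  a   0    1    1    1    1    1    1
  e   0    1    1    1    2    2    2
  d   0    1    2    2    2    2    2
LCS length = dp[5][6] = 2

2


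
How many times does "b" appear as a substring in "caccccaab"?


Searching for "b" in "caccccaab"
Scanning each position:
  Position 0: "c" => no
  Position 1: "a" => no
  Position 2: "c" => no
  Position 3: "c" => no
  Position 4: "c" => no
  Position 5: "c" => no
  Position 6: "a" => no
  Position 7: "a" => no
  Position 8: "b" => MATCH
Total occurrences: 1

1


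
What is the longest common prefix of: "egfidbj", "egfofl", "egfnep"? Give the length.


Words: egfidbj, egfofl, egfnep
  Position 0: all 'e' => match
  Position 1: all 'g' => match
  Position 2: all 'f' => match
  Position 3: ('i', 'o', 'n') => mismatch, stop
LCP = "egf" (length 3)

3


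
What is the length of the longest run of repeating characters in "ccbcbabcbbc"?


Input: "ccbcbabcbbc"
Scanning for longest run:
  Position 1 ('c'): continues run of 'c', length=2
  Position 2 ('b'): new char, reset run to 1
  Position 3 ('c'): new char, reset run to 1
  Position 4 ('b'): new char, reset run to 1
  Position 5 ('a'): new char, reset run to 1
  Position 6 ('b'): new char, reset run to 1
  Position 7 ('c'): new char, reset run to 1
  Position 8 ('b'): new char, reset run to 1
  Position 9 ('b'): continues run of 'b', length=2
  Position 10 ('c'): new char, reset run to 1
Longest run: 'c' with length 2

2


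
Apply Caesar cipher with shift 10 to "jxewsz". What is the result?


Caesar cipher: shift "jxewsz" by 10
  'j' (pos 9) + 10 = pos 19 = 't'
  'x' (pos 23) + 10 = pos 7 = 'h'
  'e' (pos 4) + 10 = pos 14 = 'o'
  'w' (pos 22) + 10 = pos 6 = 'g'
  's' (pos 18) + 10 = pos 2 = 'c'
  'z' (pos 25) + 10 = pos 9 = 'j'
Result: thogcj

thogcj


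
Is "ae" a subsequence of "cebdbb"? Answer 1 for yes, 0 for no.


Check if "ae" is a subsequence of "cebdbb"
Greedy scan:
  Position 0 ('c'): no match needed
  Position 1 ('e'): no match needed
  Position 2 ('b'): no match needed
  Position 3 ('d'): no match needed
  Position 4 ('b'): no match needed
  Position 5 ('b'): no match needed
Only matched 0/2 characters => not a subsequence

0


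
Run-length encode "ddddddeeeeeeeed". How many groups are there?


Input: ddddddeeeeeeeed
Scanning for consecutive runs:
  Group 1: 'd' x 6 (positions 0-5)
  Group 2: 'e' x 8 (positions 6-13)
  Group 3: 'd' x 1 (positions 14-14)
Total groups: 3

3


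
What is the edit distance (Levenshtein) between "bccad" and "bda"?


Computing edit distance: "bccad" -> "bda"
DP table:
           b    d    a
      0    1    2    3
  b   1    0    1    2
  c   2    1    1    2
  c   3    2    2    2
  a   4    3    3    2
  d   5    4    3    3
Edit distance = dp[5][3] = 3

3


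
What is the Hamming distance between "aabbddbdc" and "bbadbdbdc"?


Comparing "aabbddbdc" and "bbadbdbdc" position by position:
  Position 0: 'a' vs 'b' => differ
  Position 1: 'a' vs 'b' => differ
  Position 2: 'b' vs 'a' => differ
  Position 3: 'b' vs 'd' => differ
  Position 4: 'd' vs 'b' => differ
  Position 5: 'd' vs 'd' => same
  Position 6: 'b' vs 'b' => same
  Position 7: 'd' vs 'd' => same
  Position 8: 'c' vs 'c' => same
Total differences (Hamming distance): 5

5


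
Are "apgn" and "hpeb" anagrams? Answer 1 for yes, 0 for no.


Strings: "apgn", "hpeb"
Sorted first:  agnp
Sorted second: behp
Differ at position 0: 'a' vs 'b' => not anagrams

0


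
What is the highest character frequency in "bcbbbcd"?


Input: bcbbbcd
Character counts:
  'b': 4
  'c': 2
  'd': 1
Maximum frequency: 4

4


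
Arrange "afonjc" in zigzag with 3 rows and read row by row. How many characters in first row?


Zigzag "afonjc" into 3 rows:
Placing characters:
  'a' => row 0
  'f' => row 1
  'o' => row 2
  'n' => row 1
  'j' => row 0
  'c' => row 1
Rows:
  Row 0: "aj"
  Row 1: "fnc"
  Row 2: "o"
First row length: 2

2


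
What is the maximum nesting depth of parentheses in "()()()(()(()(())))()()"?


Input: "()()()(()(()(())))()()"
Tracking depth:
  Position 0 '(': depth becomes 1
  Position 1 ')': depth becomes 0
  Position 2 '(': depth becomes 1
  Position 3 ')': depth becomes 0
  Position 4 '(': depth becomes 1
  Position 5 ')': depth becomes 0
  Position 6 '(': depth becomes 1
  Position 7 '(': depth becomes 2
  Position 8 ')': depth becomes 1
  Position 9 '(': depth becomes 2
  Position 10 '(': depth becomes 3
  Position 11 ')': depth becomes 2
  Position 12 '(': depth becomes 3
  Position 13 '(': depth becomes 4
  Position 14 ')': depth becomes 3
  Position 15 ')': depth becomes 2
  Position 16 ')': depth becomes 1
  Position 17 ')': depth becomes 0
  Position 18 '(': depth becomes 1
  Position 19 ')': depth becomes 0
  Position 20 '(': depth becomes 1
  Position 21 ')': depth becomes 0
Maximum depth reached: 4

4


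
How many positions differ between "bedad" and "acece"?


Comparing "bedad" and "acece" position by position:
  Position 0: 'b' vs 'a' => DIFFER
  Position 1: 'e' vs 'c' => DIFFER
  Position 2: 'd' vs 'e' => DIFFER
  Position 3: 'a' vs 'c' => DIFFER
  Position 4: 'd' vs 'e' => DIFFER
Positions that differ: 5

5


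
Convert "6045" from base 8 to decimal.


Input: "6045" in base 8
Positional expansion:
  Digit '6' (value 6) x 8^3 = 3072
  Digit '0' (value 0) x 8^2 = 0
  Digit '4' (value 4) x 8^1 = 32
  Digit '5' (value 5) x 8^0 = 5
Sum = 3109

3109


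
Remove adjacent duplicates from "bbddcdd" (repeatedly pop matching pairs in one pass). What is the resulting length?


Input: bbddcdd
Stack-based adjacent duplicate removal:
  Read 'b': push. Stack: b
  Read 'b': matches stack top 'b' => pop. Stack: (empty)
  Read 'd': push. Stack: d
  Read 'd': matches stack top 'd' => pop. Stack: (empty)
  Read 'c': push. Stack: c
  Read 'd': push. Stack: cd
  Read 'd': matches stack top 'd' => pop. Stack: c
Final stack: "c" (length 1)

1


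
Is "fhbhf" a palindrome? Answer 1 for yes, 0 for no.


Input: fhbhf
Reversed: fhbhf
  Compare pos 0 ('f') with pos 4 ('f'): match
  Compare pos 1 ('h') with pos 3 ('h'): match
Result: palindrome

1


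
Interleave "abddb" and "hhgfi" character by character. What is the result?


Interleaving "abddb" and "hhgfi":
  Position 0: 'a' from first, 'h' from second => "ah"
  Position 1: 'b' from first, 'h' from second => "bh"
  Position 2: 'd' from first, 'g' from second => "dg"
  Position 3: 'd' from first, 'f' from second => "df"
  Position 4: 'b' from first, 'i' from second => "bi"
Result: ahbhdgdfbi

ahbhdgdfbi


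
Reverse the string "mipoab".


Input: mipoab
Reading characters right to left:
  Position 5: 'b'
  Position 4: 'a'
  Position 3: 'o'
  Position 2: 'p'
  Position 1: 'i'
  Position 0: 'm'
Reversed: baopim

baopim


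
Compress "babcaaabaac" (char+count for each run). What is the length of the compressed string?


Input: babcaaabaac
Runs:
  'b' x 1 => "b1"
  'a' x 1 => "a1"
  'b' x 1 => "b1"
  'c' x 1 => "c1"
  'a' x 3 => "a3"
  'b' x 1 => "b1"
  'a' x 2 => "a2"
  'c' x 1 => "c1"
Compressed: "b1a1b1c1a3b1a2c1"
Compressed length: 16

16


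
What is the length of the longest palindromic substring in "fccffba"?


Input: "fccffba"
Checking substrings for palindromes:
  [0:4] "fccf" (len 4) => palindrome
  [1:3] "cc" (len 2) => palindrome
  [3:5] "ff" (len 2) => palindrome
Longest palindromic substring: "fccf" with length 4

4


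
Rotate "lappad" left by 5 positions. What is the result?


Input: "lappad", rotate left by 5
First 5 characters: "lappa"
Remaining characters: "d"
Concatenate remaining + first: "d" + "lappa" = "dlappa"

dlappa


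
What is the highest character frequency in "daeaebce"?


Input: daeaebce
Character counts:
  'a': 2
  'b': 1
  'c': 1
  'd': 1
  'e': 3
Maximum frequency: 3

3


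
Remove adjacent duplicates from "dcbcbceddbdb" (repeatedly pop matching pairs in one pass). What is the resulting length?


Input: dcbcbceddbdb
Stack-based adjacent duplicate removal:
  Read 'd': push. Stack: d
  Read 'c': push. Stack: dc
  Read 'b': push. Stack: dcb
  Read 'c': push. Stack: dcbc
  Read 'b': push. Stack: dcbcb
  Read 'c': push. Stack: dcbcbc
  Read 'e': push. Stack: dcbcbce
  Read 'd': push. Stack: dcbcbced
  Read 'd': matches stack top 'd' => pop. Stack: dcbcbce
  Read 'b': push. Stack: dcbcbceb
  Read 'd': push. Stack: dcbcbcebd
  Read 'b': push. Stack: dcbcbcebdb
Final stack: "dcbcbcebdb" (length 10)

10


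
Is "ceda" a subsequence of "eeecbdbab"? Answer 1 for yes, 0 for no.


Check if "ceda" is a subsequence of "eeecbdbab"
Greedy scan:
  Position 0 ('e'): no match needed
  Position 1 ('e'): no match needed
  Position 2 ('e'): no match needed
  Position 3 ('c'): matches sub[0] = 'c'
  Position 4 ('b'): no match needed
  Position 5 ('d'): no match needed
  Position 6 ('b'): no match needed
  Position 7 ('a'): no match needed
  Position 8 ('b'): no match needed
Only matched 1/4 characters => not a subsequence

0


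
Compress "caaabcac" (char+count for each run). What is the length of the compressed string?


Input: caaabcac
Runs:
  'c' x 1 => "c1"
  'a' x 3 => "a3"
  'b' x 1 => "b1"
  'c' x 1 => "c1"
  'a' x 1 => "a1"
  'c' x 1 => "c1"
Compressed: "c1a3b1c1a1c1"
Compressed length: 12

12


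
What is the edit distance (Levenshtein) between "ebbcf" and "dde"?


Computing edit distance: "ebbcf" -> "dde"
DP table:
           d    d    e
      0    1    2    3
  e   1    1    2    2
  b   2    2    2    3
  b   3    3    3    3
  c   4    4    4    4
  f   5    5    5    5
Edit distance = dp[5][3] = 5

5


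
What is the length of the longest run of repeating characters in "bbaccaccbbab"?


Input: "bbaccaccbbab"
Scanning for longest run:
  Position 1 ('b'): continues run of 'b', length=2
  Position 2 ('a'): new char, reset run to 1
  Position 3 ('c'): new char, reset run to 1
  Position 4 ('c'): continues run of 'c', length=2
  Position 5 ('a'): new char, reset run to 1
  Position 6 ('c'): new char, reset run to 1
  Position 7 ('c'): continues run of 'c', length=2
  Position 8 ('b'): new char, reset run to 1
  Position 9 ('b'): continues run of 'b', length=2
  Position 10 ('a'): new char, reset run to 1
  Position 11 ('b'): new char, reset run to 1
Longest run: 'b' with length 2

2


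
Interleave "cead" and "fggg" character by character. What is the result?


Interleaving "cead" and "fggg":
  Position 0: 'c' from first, 'f' from second => "cf"
  Position 1: 'e' from first, 'g' from second => "eg"
  Position 2: 'a' from first, 'g' from second => "ag"
  Position 3: 'd' from first, 'g' from second => "dg"
Result: cfegagdg

cfegagdg


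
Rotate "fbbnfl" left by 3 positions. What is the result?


Input: "fbbnfl", rotate left by 3
First 3 characters: "fbb"
Remaining characters: "nfl"
Concatenate remaining + first: "nfl" + "fbb" = "nflfbb"

nflfbb


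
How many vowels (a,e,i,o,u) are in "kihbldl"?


Input: kihbldl
Checking each character:
  'k' at position 0: consonant
  'i' at position 1: vowel (running total: 1)
  'h' at position 2: consonant
  'b' at position 3: consonant
  'l' at position 4: consonant
  'd' at position 5: consonant
  'l' at position 6: consonant
Total vowels: 1

1


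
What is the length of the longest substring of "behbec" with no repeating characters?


Input: "behbec"
Sliding window (track last position of each char):
  Position 0 ('b'): window [0,0] length 1 -- new best
  Position 1 ('e'): window [0,1] length 2 -- new best
  Position 2 ('h'): window [0,2] length 3 -- new best
  Position 3 ('b'): repeat (last at 0), move window start to 1
  Position 3 ('b'): window [1,3] length 3
  Position 4 ('e'): repeat (last at 1), move window start to 2
  Position 4 ('e'): window [2,4] length 3
  Position 5 ('c'): window [2,5] length 4 -- new best
Longest substring with no repeats: "hbec" with length 4

4


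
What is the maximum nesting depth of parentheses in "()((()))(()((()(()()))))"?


Input: "()((()))(()((()(()()))))"
Tracking depth:
  Position 0 '(': depth becomes 1
  Position 1 ')': depth becomes 0
  Position 2 '(': depth becomes 1
  Position 3 '(': depth becomes 2
  Position 4 '(': depth becomes 3
  Position 5 ')': depth becomes 2
  Position 6 ')': depth becomes 1
  Position 7 ')': depth becomes 0
  Position 8 '(': depth becomes 1
  Position 9 '(': depth becomes 2
  Position 10 ')': depth becomes 1
  Position 11 '(': depth becomes 2
  Position 12 '(': depth becomes 3
  Position 13 '(': depth becomes 4
  Position 14 ')': depth becomes 3
  Position 15 '(': depth becomes 4
  Position 16 '(': depth becomes 5
  Position 17 ')': depth becomes 4
  Position 18 '(': depth becomes 5
  Position 19 ')': depth becomes 4
  Position 20 ')': depth becomes 3
  Position 21 ')': depth becomes 2
  Position 22 ')': depth becomes 1
  Position 23 ')': depth becomes 0
Maximum depth reached: 5

5


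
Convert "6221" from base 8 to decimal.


Input: "6221" in base 8
Positional expansion:
  Digit '6' (value 6) x 8^3 = 3072
  Digit '2' (value 2) x 8^2 = 128
  Digit '2' (value 2) x 8^1 = 16
  Digit '1' (value 1) x 8^0 = 1
Sum = 3217

3217


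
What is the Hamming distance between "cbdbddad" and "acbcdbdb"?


Comparing "cbdbddad" and "acbcdbdb" position by position:
  Position 0: 'c' vs 'a' => differ
  Position 1: 'b' vs 'c' => differ
  Position 2: 'd' vs 'b' => differ
  Position 3: 'b' vs 'c' => differ
  Position 4: 'd' vs 'd' => same
  Position 5: 'd' vs 'b' => differ
  Position 6: 'a' vs 'd' => differ
  Position 7: 'd' vs 'b' => differ
Total differences (Hamming distance): 7

7


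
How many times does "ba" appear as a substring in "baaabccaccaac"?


Searching for "ba" in "baaabccaccaac"
Scanning each position:
  Position 0: "ba" => MATCH
  Position 1: "aa" => no
  Position 2: "aa" => no
  Position 3: "ab" => no
  Position 4: "bc" => no
  Position 5: "cc" => no
  Position 6: "ca" => no
  Position 7: "ac" => no
  Position 8: "cc" => no
  Position 9: "ca" => no
  Position 10: "aa" => no
  Position 11: "ac" => no
Total occurrences: 1

1


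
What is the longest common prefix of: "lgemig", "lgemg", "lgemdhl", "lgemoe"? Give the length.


Words: lgemig, lgemg, lgemdhl, lgemoe
  Position 0: all 'l' => match
  Position 1: all 'g' => match
  Position 2: all 'e' => match
  Position 3: all 'm' => match
  Position 4: ('i', 'g', 'd', 'o') => mismatch, stop
LCP = "lgem" (length 4)

4


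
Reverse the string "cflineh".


Input: cflineh
Reading characters right to left:
  Position 6: 'h'
  Position 5: 'e'
  Position 4: 'n'
  Position 3: 'i'
  Position 2: 'l'
  Position 1: 'f'
  Position 0: 'c'
Reversed: henilfc

henilfc


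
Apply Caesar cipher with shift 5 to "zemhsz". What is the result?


Caesar cipher: shift "zemhsz" by 5
  'z' (pos 25) + 5 = pos 4 = 'e'
  'e' (pos 4) + 5 = pos 9 = 'j'
  'm' (pos 12) + 5 = pos 17 = 'r'
  'h' (pos 7) + 5 = pos 12 = 'm'
  's' (pos 18) + 5 = pos 23 = 'x'
  'z' (pos 25) + 5 = pos 4 = 'e'
Result: ejrmxe

ejrmxe


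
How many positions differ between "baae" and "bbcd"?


Comparing "baae" and "bbcd" position by position:
  Position 0: 'b' vs 'b' => same
  Position 1: 'a' vs 'b' => DIFFER
  Position 2: 'a' vs 'c' => DIFFER
  Position 3: 'e' vs 'd' => DIFFER
Positions that differ: 3

3


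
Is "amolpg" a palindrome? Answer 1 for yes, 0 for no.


Input: amolpg
Reversed: gploma
  Compare pos 0 ('a') with pos 5 ('g'): MISMATCH
  Compare pos 1 ('m') with pos 4 ('p'): MISMATCH
  Compare pos 2 ('o') with pos 3 ('l'): MISMATCH
Result: not a palindrome

0


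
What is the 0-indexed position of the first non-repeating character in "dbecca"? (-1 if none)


Input: dbecca
Character frequencies:
  'a': 1
  'b': 1
  'c': 2
  'd': 1
  'e': 1
Scanning left to right for freq == 1:
  Position 0 ('d'): unique! => answer = 0

0


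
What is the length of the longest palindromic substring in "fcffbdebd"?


Input: "fcffbdebd"
Checking substrings for palindromes:
  [0:3] "fcf" (len 3) => palindrome
  [2:4] "ff" (len 2) => palindrome
Longest palindromic substring: "fcf" with length 3

3


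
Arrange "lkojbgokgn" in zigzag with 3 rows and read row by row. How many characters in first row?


Zigzag "lkojbgokgn" into 3 rows:
Placing characters:
  'l' => row 0
  'k' => row 1
  'o' => row 2
  'j' => row 1
  'b' => row 0
  'g' => row 1
  'o' => row 2
  'k' => row 1
  'g' => row 0
  'n' => row 1
Rows:
  Row 0: "lbg"
  Row 1: "kjgkn"
  Row 2: "oo"
First row length: 3

3


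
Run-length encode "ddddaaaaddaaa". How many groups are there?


Input: ddddaaaaddaaa
Scanning for consecutive runs:
  Group 1: 'd' x 4 (positions 0-3)
  Group 2: 'a' x 4 (positions 4-7)
  Group 3: 'd' x 2 (positions 8-9)
  Group 4: 'a' x 3 (positions 10-12)
Total groups: 4

4


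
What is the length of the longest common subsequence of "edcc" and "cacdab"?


LCS of "edcc" and "cacdab"
DP table:
           c    a    c    d    a    b
      0    0    0    0    0    0    0
  e   0    0    0    0    0    0    0
  d   0    0    0    0    1    1    1
  c   0    1    1    1    1    1    1
  c   0    1    1    2    2    2    2
LCS length = dp[4][6] = 2

2


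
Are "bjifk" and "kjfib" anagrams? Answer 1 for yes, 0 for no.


Strings: "bjifk", "kjfib"
Sorted first:  bfijk
Sorted second: bfijk
Sorted forms match => anagrams

1


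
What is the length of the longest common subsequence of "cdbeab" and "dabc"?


LCS of "cdbeab" and "dabc"
DP table:
           d    a    b    c
      0    0    0    0    0
  c   0    0    0    0    1
  d   0    1    1    1    1
  b   0    1    1    2    2
  e   0    1    1    2    2
  a   0    1    2    2    2
  b   0    1    2    3    3
LCS length = dp[6][4] = 3

3


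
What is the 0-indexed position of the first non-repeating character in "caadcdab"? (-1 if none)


Input: caadcdab
Character frequencies:
  'a': 3
  'b': 1
  'c': 2
  'd': 2
Scanning left to right for freq == 1:
  Position 0 ('c'): freq=2, skip
  Position 1 ('a'): freq=3, skip
  Position 2 ('a'): freq=3, skip
  Position 3 ('d'): freq=2, skip
  Position 4 ('c'): freq=2, skip
  Position 5 ('d'): freq=2, skip
  Position 6 ('a'): freq=3, skip
  Position 7 ('b'): unique! => answer = 7

7


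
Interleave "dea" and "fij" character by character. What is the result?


Interleaving "dea" and "fij":
  Position 0: 'd' from first, 'f' from second => "df"
  Position 1: 'e' from first, 'i' from second => "ei"
  Position 2: 'a' from first, 'j' from second => "aj"
Result: dfeiaj

dfeiaj


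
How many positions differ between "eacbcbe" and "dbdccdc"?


Comparing "eacbcbe" and "dbdccdc" position by position:
  Position 0: 'e' vs 'd' => DIFFER
  Position 1: 'a' vs 'b' => DIFFER
  Position 2: 'c' vs 'd' => DIFFER
  Position 3: 'b' vs 'c' => DIFFER
  Position 4: 'c' vs 'c' => same
  Position 5: 'b' vs 'd' => DIFFER
  Position 6: 'e' vs 'c' => DIFFER
Positions that differ: 6

6


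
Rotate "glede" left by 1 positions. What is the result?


Input: "glede", rotate left by 1
First 1 characters: "g"
Remaining characters: "lede"
Concatenate remaining + first: "lede" + "g" = "ledeg"

ledeg


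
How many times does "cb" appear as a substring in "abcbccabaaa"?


Searching for "cb" in "abcbccabaaa"
Scanning each position:
  Position 0: "ab" => no
  Position 1: "bc" => no
  Position 2: "cb" => MATCH
  Position 3: "bc" => no
  Position 4: "cc" => no
  Position 5: "ca" => no
  Position 6: "ab" => no
  Position 7: "ba" => no
  Position 8: "aa" => no
  Position 9: "aa" => no
Total occurrences: 1

1


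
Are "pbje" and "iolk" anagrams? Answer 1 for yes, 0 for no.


Strings: "pbje", "iolk"
Sorted first:  bejp
Sorted second: iklo
Differ at position 0: 'b' vs 'i' => not anagrams

0


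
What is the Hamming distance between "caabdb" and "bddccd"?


Comparing "caabdb" and "bddccd" position by position:
  Position 0: 'c' vs 'b' => differ
  Position 1: 'a' vs 'd' => differ
  Position 2: 'a' vs 'd' => differ
  Position 3: 'b' vs 'c' => differ
  Position 4: 'd' vs 'c' => differ
  Position 5: 'b' vs 'd' => differ
Total differences (Hamming distance): 6

6


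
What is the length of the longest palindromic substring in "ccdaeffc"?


Input: "ccdaeffc"
Checking substrings for palindromes:
  [0:2] "cc" (len 2) => palindrome
  [5:7] "ff" (len 2) => palindrome
Longest palindromic substring: "cc" with length 2

2


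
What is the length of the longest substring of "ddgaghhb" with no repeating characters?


Input: "ddgaghhb"
Sliding window (track last position of each char):
  Position 0 ('d'): window [0,0] length 1 -- new best
  Position 1 ('d'): repeat (last at 0), move window start to 1
  Position 1 ('d'): window [1,1] length 1
  Position 2 ('g'): window [1,2] length 2 -- new best
  Position 3 ('a'): window [1,3] length 3 -- new best
  Position 4 ('g'): repeat (last at 2), move window start to 3
  Position 4 ('g'): window [3,4] length 2
  Position 5 ('h'): window [3,5] length 3
  Position 6 ('h'): repeat (last at 5), move window start to 6
  Position 6 ('h'): window [6,6] length 1
  Position 7 ('b'): window [6,7] length 2
Longest substring with no repeats: "dga" with length 3

3


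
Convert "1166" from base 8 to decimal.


Input: "1166" in base 8
Positional expansion:
  Digit '1' (value 1) x 8^3 = 512
  Digit '1' (value 1) x 8^2 = 64
  Digit '6' (value 6) x 8^1 = 48
  Digit '6' (value 6) x 8^0 = 6
Sum = 630

630


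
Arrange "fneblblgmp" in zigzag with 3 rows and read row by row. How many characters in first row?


Zigzag "fneblblgmp" into 3 rows:
Placing characters:
  'f' => row 0
  'n' => row 1
  'e' => row 2
  'b' => row 1
  'l' => row 0
  'b' => row 1
  'l' => row 2
  'g' => row 1
  'm' => row 0
  'p' => row 1
Rows:
  Row 0: "flm"
  Row 1: "nbbgp"
  Row 2: "el"
First row length: 3

3


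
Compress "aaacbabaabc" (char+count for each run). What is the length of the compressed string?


Input: aaacbabaabc
Runs:
  'a' x 3 => "a3"
  'c' x 1 => "c1"
  'b' x 1 => "b1"
  'a' x 1 => "a1"
  'b' x 1 => "b1"
  'a' x 2 => "a2"
  'b' x 1 => "b1"
  'c' x 1 => "c1"
Compressed: "a3c1b1a1b1a2b1c1"
Compressed length: 16

16


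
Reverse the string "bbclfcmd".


Input: bbclfcmd
Reading characters right to left:
  Position 7: 'd'
  Position 6: 'm'
  Position 5: 'c'
  Position 4: 'f'
  Position 3: 'l'
  Position 2: 'c'
  Position 1: 'b'
  Position 0: 'b'
Reversed: dmcflcbb

dmcflcbb


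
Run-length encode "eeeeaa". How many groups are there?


Input: eeeeaa
Scanning for consecutive runs:
  Group 1: 'e' x 4 (positions 0-3)
  Group 2: 'a' x 2 (positions 4-5)
Total groups: 2

2


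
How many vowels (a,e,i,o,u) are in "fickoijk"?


Input: fickoijk
Checking each character:
  'f' at position 0: consonant
  'i' at position 1: vowel (running total: 1)
  'c' at position 2: consonant
  'k' at position 3: consonant
  'o' at position 4: vowel (running total: 2)
  'i' at position 5: vowel (running total: 3)
  'j' at position 6: consonant
  'k' at position 7: consonant
Total vowels: 3

3


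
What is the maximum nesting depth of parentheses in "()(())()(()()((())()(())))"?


Input: "()(())()(()()((())()(())))"
Tracking depth:
  Position 0 '(': depth becomes 1
  Position 1 ')': depth becomes 0
  Position 2 '(': depth becomes 1
  Position 3 '(': depth becomes 2
  Position 4 ')': depth becomes 1
  Position 5 ')': depth becomes 0
  Position 6 '(': depth becomes 1
  Position 7 ')': depth becomes 0
  Position 8 '(': depth becomes 1
  Position 9 '(': depth becomes 2
  Position 10 ')': depth becomes 1
  Position 11 '(': depth becomes 2
  Position 12 ')': depth becomes 1
  Position 13 '(': depth becomes 2
  Position 14 '(': depth becomes 3
  Position 15 '(': depth becomes 4
  Position 16 ')': depth becomes 3
  Position 17 ')': depth becomes 2
  Position 18 '(': depth becomes 3
  Position 19 ')': depth becomes 2
  Position 20 '(': depth becomes 3
  Position 21 '(': depth becomes 4
  Position 22 ')': depth becomes 3
  Position 23 ')': depth becomes 2
  Position 24 ')': depth becomes 1
  Position 25 ')': depth becomes 0
Maximum depth reached: 4

4


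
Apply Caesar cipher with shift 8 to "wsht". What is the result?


Caesar cipher: shift "wsht" by 8
  'w' (pos 22) + 8 = pos 4 = 'e'
  's' (pos 18) + 8 = pos 0 = 'a'
  'h' (pos 7) + 8 = pos 15 = 'p'
  't' (pos 19) + 8 = pos 1 = 'b'
Result: eapb

eapb


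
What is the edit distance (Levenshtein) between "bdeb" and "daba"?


Computing edit distance: "bdeb" -> "daba"
DP table:
           d    a    b    a
      0    1    2    3    4
  b   1    1    2    2    3
  d   2    1    2    3    3
  e   3    2    2    3    4
  b   4    3    3    2    3
Edit distance = dp[4][4] = 3

3


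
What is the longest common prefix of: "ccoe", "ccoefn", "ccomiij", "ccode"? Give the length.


Words: ccoe, ccoefn, ccomiij, ccode
  Position 0: all 'c' => match
  Position 1: all 'c' => match
  Position 2: all 'o' => match
  Position 3: ('e', 'e', 'm', 'd') => mismatch, stop
LCP = "cco" (length 3)

3


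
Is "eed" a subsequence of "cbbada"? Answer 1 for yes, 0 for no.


Check if "eed" is a subsequence of "cbbada"
Greedy scan:
  Position 0 ('c'): no match needed
  Position 1 ('b'): no match needed
  Position 2 ('b'): no match needed
  Position 3 ('a'): no match needed
  Position 4 ('d'): no match needed
  Position 5 ('a'): no match needed
Only matched 0/3 characters => not a subsequence

0


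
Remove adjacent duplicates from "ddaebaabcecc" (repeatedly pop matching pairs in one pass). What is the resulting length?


Input: ddaebaabcecc
Stack-based adjacent duplicate removal:
  Read 'd': push. Stack: d
  Read 'd': matches stack top 'd' => pop. Stack: (empty)
  Read 'a': push. Stack: a
  Read 'e': push. Stack: ae
  Read 'b': push. Stack: aeb
  Read 'a': push. Stack: aeba
  Read 'a': matches stack top 'a' => pop. Stack: aeb
  Read 'b': matches stack top 'b' => pop. Stack: ae
  Read 'c': push. Stack: aec
  Read 'e': push. Stack: aece
  Read 'c': push. Stack: aecec
  Read 'c': matches stack top 'c' => pop. Stack: aece
Final stack: "aece" (length 4)

4


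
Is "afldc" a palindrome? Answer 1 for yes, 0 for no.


Input: afldc
Reversed: cdlfa
  Compare pos 0 ('a') with pos 4 ('c'): MISMATCH
  Compare pos 1 ('f') with pos 3 ('d'): MISMATCH
Result: not a palindrome

0


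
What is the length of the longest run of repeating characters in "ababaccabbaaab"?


Input: "ababaccabbaaab"
Scanning for longest run:
  Position 1 ('b'): new char, reset run to 1
  Position 2 ('a'): new char, reset run to 1
  Position 3 ('b'): new char, reset run to 1
  Position 4 ('a'): new char, reset run to 1
  Position 5 ('c'): new char, reset run to 1
  Position 6 ('c'): continues run of 'c', length=2
  Position 7 ('a'): new char, reset run to 1
  Position 8 ('b'): new char, reset run to 1
  Position 9 ('b'): continues run of 'b', length=2
  Position 10 ('a'): new char, reset run to 1
  Position 11 ('a'): continues run of 'a', length=2
  Position 12 ('a'): continues run of 'a', length=3
  Position 13 ('b'): new char, reset run to 1
Longest run: 'a' with length 3

3


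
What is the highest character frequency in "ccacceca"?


Input: ccacceca
Character counts:
  'a': 2
  'c': 5
  'e': 1
Maximum frequency: 5

5


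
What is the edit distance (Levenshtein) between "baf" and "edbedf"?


Computing edit distance: "baf" -> "edbedf"
DP table:
           e    d    b    e    d    f
      0    1    2    3    4    5    6
  b   1    1    2    2    3    4    5
  a   2    2    2    3    3    4    5
  f   3    3    3    3    4    4    4
Edit distance = dp[3][6] = 4

4


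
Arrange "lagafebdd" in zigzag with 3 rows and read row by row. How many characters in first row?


Zigzag "lagafebdd" into 3 rows:
Placing characters:
  'l' => row 0
  'a' => row 1
  'g' => row 2
  'a' => row 1
  'f' => row 0
  'e' => row 1
  'b' => row 2
  'd' => row 1
  'd' => row 0
Rows:
  Row 0: "lfd"
  Row 1: "aaed"
  Row 2: "gb"
First row length: 3

3


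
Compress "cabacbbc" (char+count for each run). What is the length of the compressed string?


Input: cabacbbc
Runs:
  'c' x 1 => "c1"
  'a' x 1 => "a1"
  'b' x 1 => "b1"
  'a' x 1 => "a1"
  'c' x 1 => "c1"
  'b' x 2 => "b2"
  'c' x 1 => "c1"
Compressed: "c1a1b1a1c1b2c1"
Compressed length: 14

14


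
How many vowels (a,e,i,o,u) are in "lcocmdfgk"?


Input: lcocmdfgk
Checking each character:
  'l' at position 0: consonant
  'c' at position 1: consonant
  'o' at position 2: vowel (running total: 1)
  'c' at position 3: consonant
  'm' at position 4: consonant
  'd' at position 5: consonant
  'f' at position 6: consonant
  'g' at position 7: consonant
  'k' at position 8: consonant
Total vowels: 1

1


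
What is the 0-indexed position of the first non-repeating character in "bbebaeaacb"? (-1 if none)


Input: bbebaeaacb
Character frequencies:
  'a': 3
  'b': 4
  'c': 1
  'e': 2
Scanning left to right for freq == 1:
  Position 0 ('b'): freq=4, skip
  Position 1 ('b'): freq=4, skip
  Position 2 ('e'): freq=2, skip
  Position 3 ('b'): freq=4, skip
  Position 4 ('a'): freq=3, skip
  Position 5 ('e'): freq=2, skip
  Position 6 ('a'): freq=3, skip
  Position 7 ('a'): freq=3, skip
  Position 8 ('c'): unique! => answer = 8

8


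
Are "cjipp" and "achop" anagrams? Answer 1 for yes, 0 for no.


Strings: "cjipp", "achop"
Sorted first:  cijpp
Sorted second: achop
Differ at position 0: 'c' vs 'a' => not anagrams

0


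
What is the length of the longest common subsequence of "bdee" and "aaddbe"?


LCS of "bdee" and "aaddbe"
DP table:
           a    a    d    d    b    e
      0    0    0    0    0    0    0
  b   0    0    0    0    0    1    1
  d   0    0    0    1    1    1    1
  e   0    0    0    1    1    1    2
  e   0    0    0    1    1    1    2
LCS length = dp[4][6] = 2

2


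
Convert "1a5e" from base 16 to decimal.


Input: "1a5e" in base 16
Positional expansion:
  Digit '1' (value 1) x 16^3 = 4096
  Digit 'a' (value 10) x 16^2 = 2560
  Digit '5' (value 5) x 16^1 = 80
  Digit 'e' (value 14) x 16^0 = 14
Sum = 6750

6750


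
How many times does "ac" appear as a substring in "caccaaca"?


Searching for "ac" in "caccaaca"
Scanning each position:
  Position 0: "ca" => no
  Position 1: "ac" => MATCH
  Position 2: "cc" => no
  Position 3: "ca" => no
  Position 4: "aa" => no
  Position 5: "ac" => MATCH
  Position 6: "ca" => no
Total occurrences: 2

2


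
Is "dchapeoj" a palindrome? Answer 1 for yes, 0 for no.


Input: dchapeoj
Reversed: joepahcd
  Compare pos 0 ('d') with pos 7 ('j'): MISMATCH
  Compare pos 1 ('c') with pos 6 ('o'): MISMATCH
  Compare pos 2 ('h') with pos 5 ('e'): MISMATCH
  Compare pos 3 ('a') with pos 4 ('p'): MISMATCH
Result: not a palindrome

0


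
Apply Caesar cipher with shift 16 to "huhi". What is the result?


Caesar cipher: shift "huhi" by 16
  'h' (pos 7) + 16 = pos 23 = 'x'
  'u' (pos 20) + 16 = pos 10 = 'k'
  'h' (pos 7) + 16 = pos 23 = 'x'
  'i' (pos 8) + 16 = pos 24 = 'y'
Result: xkxy

xkxy


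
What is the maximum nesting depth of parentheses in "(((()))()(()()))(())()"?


Input: "(((()))()(()()))(())()"
Tracking depth:
  Position 0 '(': depth becomes 1
  Position 1 '(': depth becomes 2
  Position 2 '(': depth becomes 3
  Position 3 '(': depth becomes 4
  Position 4 ')': depth becomes 3
  Position 5 ')': depth becomes 2
  Position 6 ')': depth becomes 1
  Position 7 '(': depth becomes 2
  Position 8 ')': depth becomes 1
  Position 9 '(': depth becomes 2
  Position 10 '(': depth becomes 3
  Position 11 ')': depth becomes 2
  Position 12 '(': depth becomes 3
  Position 13 ')': depth becomes 2
  Position 14 ')': depth becomes 1
  Position 15 ')': depth becomes 0
  Position 16 '(': depth becomes 1
  Position 17 '(': depth becomes 2
  Position 18 ')': depth becomes 1
  Position 19 ')': depth becomes 0
  Position 20 '(': depth becomes 1
  Position 21 ')': depth becomes 0
Maximum depth reached: 4

4


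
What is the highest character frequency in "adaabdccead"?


Input: adaabdccead
Character counts:
  'a': 4
  'b': 1
  'c': 2
  'd': 3
  'e': 1
Maximum frequency: 4

4


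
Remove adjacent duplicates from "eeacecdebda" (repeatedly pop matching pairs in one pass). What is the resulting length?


Input: eeacecdebda
Stack-based adjacent duplicate removal:
  Read 'e': push. Stack: e
  Read 'e': matches stack top 'e' => pop. Stack: (empty)
  Read 'a': push. Stack: a
  Read 'c': push. Stack: ac
  Read 'e': push. Stack: ace
  Read 'c': push. Stack: acec
  Read 'd': push. Stack: acecd
  Read 'e': push. Stack: acecde
  Read 'b': push. Stack: acecdeb
  Read 'd': push. Stack: acecdebd
  Read 'a': push. Stack: acecdebda
Final stack: "acecdebda" (length 9)

9


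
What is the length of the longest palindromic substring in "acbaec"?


Input: "acbaec"
Checking substrings for palindromes:
  No multi-char palindromic substrings found
Longest palindromic substring: "a" with length 1

1


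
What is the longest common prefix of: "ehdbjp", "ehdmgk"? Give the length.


Words: ehdbjp, ehdmgk
  Position 0: all 'e' => match
  Position 1: all 'h' => match
  Position 2: all 'd' => match
  Position 3: ('b', 'm') => mismatch, stop
LCP = "ehd" (length 3)

3


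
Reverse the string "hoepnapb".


Input: hoepnapb
Reading characters right to left:
  Position 7: 'b'
  Position 6: 'p'
  Position 5: 'a'
  Position 4: 'n'
  Position 3: 'p'
  Position 2: 'e'
  Position 1: 'o'
  Position 0: 'h'
Reversed: bpanpeoh

bpanpeoh


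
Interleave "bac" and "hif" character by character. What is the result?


Interleaving "bac" and "hif":
  Position 0: 'b' from first, 'h' from second => "bh"
  Position 1: 'a' from first, 'i' from second => "ai"
  Position 2: 'c' from first, 'f' from second => "cf"
Result: bhaicf

bhaicf


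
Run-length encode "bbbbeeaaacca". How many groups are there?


Input: bbbbeeaaacca
Scanning for consecutive runs:
  Group 1: 'b' x 4 (positions 0-3)
  Group 2: 'e' x 2 (positions 4-5)
  Group 3: 'a' x 3 (positions 6-8)
  Group 4: 'c' x 2 (positions 9-10)
  Group 5: 'a' x 1 (positions 11-11)
Total groups: 5

5


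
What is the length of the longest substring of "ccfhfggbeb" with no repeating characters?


Input: "ccfhfggbeb"
Sliding window (track last position of each char):
  Position 0 ('c'): window [0,0] length 1 -- new best
  Position 1 ('c'): repeat (last at 0), move window start to 1
  Position 1 ('c'): window [1,1] length 1
  Position 2 ('f'): window [1,2] length 2 -- new best
  Position 3 ('h'): window [1,3] length 3 -- new best
  Position 4 ('f'): repeat (last at 2), move window start to 3
  Position 4 ('f'): window [3,4] length 2
  Position 5 ('g'): window [3,5] length 3
  Position 6 ('g'): repeat (last at 5), move window start to 6
  Position 6 ('g'): window [6,6] length 1
  Position 7 ('b'): window [6,7] length 2
  Position 8 ('e'): window [6,8] length 3
  Position 9 ('b'): repeat (last at 7), move window start to 8
  Position 9 ('b'): window [8,9] length 2
Longest substring with no repeats: "cfh" with length 3

3


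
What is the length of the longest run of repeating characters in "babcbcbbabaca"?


Input: "babcbcbbabaca"
Scanning for longest run:
  Position 1 ('a'): new char, reset run to 1
  Position 2 ('b'): new char, reset run to 1
  Position 3 ('c'): new char, reset run to 1
  Position 4 ('b'): new char, reset run to 1
  Position 5 ('c'): new char, reset run to 1
  Position 6 ('b'): new char, reset run to 1
  Position 7 ('b'): continues run of 'b', length=2
  Position 8 ('a'): new char, reset run to 1
  Position 9 ('b'): new char, reset run to 1
  Position 10 ('a'): new char, reset run to 1
  Position 11 ('c'): new char, reset run to 1
  Position 12 ('a'): new char, reset run to 1
Longest run: 'b' with length 2

2


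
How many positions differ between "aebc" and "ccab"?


Comparing "aebc" and "ccab" position by position:
  Position 0: 'a' vs 'c' => DIFFER
  Position 1: 'e' vs 'c' => DIFFER
  Position 2: 'b' vs 'a' => DIFFER
  Position 3: 'c' vs 'b' => DIFFER
Positions that differ: 4

4


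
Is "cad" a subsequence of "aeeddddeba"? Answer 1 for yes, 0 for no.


Check if "cad" is a subsequence of "aeeddddeba"
Greedy scan:
  Position 0 ('a'): no match needed
  Position 1 ('e'): no match needed
  Position 2 ('e'): no match needed
  Position 3 ('d'): no match needed
  Position 4 ('d'): no match needed
  Position 5 ('d'): no match needed
  Position 6 ('d'): no match needed
  Position 7 ('e'): no match needed
  Position 8 ('b'): no match needed
  Position 9 ('a'): no match needed
Only matched 0/3 characters => not a subsequence

0


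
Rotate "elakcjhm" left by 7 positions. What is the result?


Input: "elakcjhm", rotate left by 7
First 7 characters: "elakcjh"
Remaining characters: "m"
Concatenate remaining + first: "m" + "elakcjh" = "melakcjh"

melakcjh


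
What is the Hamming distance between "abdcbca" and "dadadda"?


Comparing "abdcbca" and "dadadda" position by position:
  Position 0: 'a' vs 'd' => differ
  Position 1: 'b' vs 'a' => differ
  Position 2: 'd' vs 'd' => same
  Position 3: 'c' vs 'a' => differ
  Position 4: 'b' vs 'd' => differ
  Position 5: 'c' vs 'd' => differ
  Position 6: 'a' vs 'a' => same
Total differences (Hamming distance): 5

5


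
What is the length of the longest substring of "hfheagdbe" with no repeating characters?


Input: "hfheagdbe"
Sliding window (track last position of each char):
  Position 0 ('h'): window [0,0] length 1 -- new best
  Position 1 ('f'): window [0,1] length 2 -- new best
  Position 2 ('h'): repeat (last at 0), move window start to 1
  Position 2 ('h'): window [1,2] length 2
  Position 3 ('e'): window [1,3] length 3 -- new best
  Position 4 ('a'): window [1,4] length 4 -- new best
  Position 5 ('g'): window [1,5] length 5 -- new best
  Position 6 ('d'): window [1,6] length 6 -- new best
  Position 7 ('b'): window [1,7] length 7 -- new best
  Position 8 ('e'): repeat (last at 3), move window start to 4
  Position 8 ('e'): window [4,8] length 5
Longest substring with no repeats: "fheagdb" with length 7

7


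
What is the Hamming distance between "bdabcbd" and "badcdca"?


Comparing "bdabcbd" and "badcdca" position by position:
  Position 0: 'b' vs 'b' => same
  Position 1: 'd' vs 'a' => differ
  Position 2: 'a' vs 'd' => differ
  Position 3: 'b' vs 'c' => differ
  Position 4: 'c' vs 'd' => differ
  Position 5: 'b' vs 'c' => differ
  Position 6: 'd' vs 'a' => differ
Total differences (Hamming distance): 6

6
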